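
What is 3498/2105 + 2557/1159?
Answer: 9436667/2439695 ≈ 3.8680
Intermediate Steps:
3498/2105 + 2557/1159 = 9436667/2439695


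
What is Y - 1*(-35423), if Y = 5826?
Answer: 41249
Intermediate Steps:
Y - 1*(-35423) = 5826 - 1*(-35423) = 5826 + 35423 = 41249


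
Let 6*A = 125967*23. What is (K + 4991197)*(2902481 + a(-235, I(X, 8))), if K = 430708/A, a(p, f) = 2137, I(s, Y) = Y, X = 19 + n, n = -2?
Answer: 14000939575083175350/965747 ≈ 1.4498e+13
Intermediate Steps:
X = 17 (X = 19 - 2 = 17)
A = 965747/2 (A = (125967*23)/6 = (⅙)*2897241 = 965747/2 ≈ 4.8287e+5)
K = 861416/965747 (K = 430708/(965747/2) = 430708*(2/965747) = 861416/965747 ≈ 0.89197)
(K + 4991197)*(2902481 + a(-235, I(X, 8))) = (861416/965747 + 4991197)*(2902481 + 2137) = (4820234390575/965747)*2904618 = 14000939575083175350/965747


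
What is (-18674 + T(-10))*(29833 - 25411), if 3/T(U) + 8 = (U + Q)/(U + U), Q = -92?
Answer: -2394849072/29 ≈ -8.2581e+7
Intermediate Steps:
T(U) = 3/(-8 + (-92 + U)/(2*U)) (T(U) = 3/(-8 + (U - 92)/(U + U)) = 3/(-8 + (-92 + U)/((2*U))) = 3/(-8 + (-92 + U)*(1/(2*U))) = 3/(-8 + (-92 + U)/(2*U)))
(-18674 + T(-10))*(29833 - 25411) = (-18674 - 6*(-10)/(92 + 15*(-10)))*(29833 - 25411) = (-18674 - 6*(-10)/(92 - 150))*4422 = (-18674 - 6*(-10)/(-58))*4422 = (-18674 - 6*(-10)*(-1/58))*4422 = (-18674 - 30/29)*4422 = -541576/29*4422 = -2394849072/29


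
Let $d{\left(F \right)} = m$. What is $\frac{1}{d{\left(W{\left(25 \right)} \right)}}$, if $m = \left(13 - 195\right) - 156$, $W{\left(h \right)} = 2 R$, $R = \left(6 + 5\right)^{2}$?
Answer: $- \frac{1}{338} \approx -0.0029586$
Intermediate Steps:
$R = 121$ ($R = 11^{2} = 121$)
$W{\left(h \right)} = 242$ ($W{\left(h \right)} = 2 \cdot 121 = 242$)
$m = -338$ ($m = -182 - 156 = -338$)
$d{\left(F \right)} = -338$
$\frac{1}{d{\left(W{\left(25 \right)} \right)}} = \frac{1}{-338} = - \frac{1}{338}$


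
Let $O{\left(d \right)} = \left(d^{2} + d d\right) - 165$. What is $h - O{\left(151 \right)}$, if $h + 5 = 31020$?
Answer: $-14422$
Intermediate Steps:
$h = 31015$ ($h = -5 + 31020 = 31015$)
$O{\left(d \right)} = -165 + 2 d^{2}$ ($O{\left(d \right)} = \left(d^{2} + d^{2}\right) - 165 = 2 d^{2} - 165 = -165 + 2 d^{2}$)
$h - O{\left(151 \right)} = 31015 - \left(-165 + 2 \cdot 151^{2}\right) = 31015 - \left(-165 + 2 \cdot 22801\right) = 31015 - \left(-165 + 45602\right) = 31015 - 45437 = -14422$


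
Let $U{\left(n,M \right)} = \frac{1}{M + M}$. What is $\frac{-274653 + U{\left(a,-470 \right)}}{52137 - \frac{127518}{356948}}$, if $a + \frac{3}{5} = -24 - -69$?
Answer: $- \frac{23038657264577}{4373366534130} \approx -5.2679$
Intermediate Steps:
$a = \frac{222}{5}$ ($a = - \frac{3}{5} - -45 = - \frac{3}{5} + \left(-24 + 69\right) = - \frac{3}{5} + 45 = \frac{222}{5} \approx 44.4$)
$U{\left(n,M \right)} = \frac{1}{2 M}$
$\frac{-274653 + U{\left(a,-470 \right)}}{52137 - \frac{127518}{356948}} = \frac{-274653 + \frac{1}{2 \left(-470\right)}}{52137 - \frac{127518}{356948}} = \frac{-274653 + \frac{1}{2} \left(- \frac{1}{470}\right)}{52137 - \frac{63759}{178474}} = \frac{-274653 - \frac{1}{940}}{52137 - \frac{63759}{178474}} = - \frac{258173821}{940 \cdot \frac{9305035179}{178474}} = \left(- \frac{258173821}{940}\right) \frac{178474}{9305035179} = - \frac{23038657264577}{4373366534130}$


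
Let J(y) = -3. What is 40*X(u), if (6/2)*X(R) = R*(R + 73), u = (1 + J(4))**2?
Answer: 12320/3 ≈ 4106.7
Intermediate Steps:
u = 4 (u = (1 - 3)**2 = (-2)**2 = 4)
X(R) = R*(73 + R)/3 (X(R) = (R*(R + 73))/3 = (R*(73 + R))/3 = R*(73 + R)/3)
40*X(u) = 40*((1/3)*4*(73 + 4)) = 40*((1/3)*4*77) = 40*(308/3) = 12320/3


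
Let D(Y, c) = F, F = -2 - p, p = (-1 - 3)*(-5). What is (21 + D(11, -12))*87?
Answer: -87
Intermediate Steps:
p = 20 (p = -4*(-5) = 20)
F = -22 (F = -2 - 1*20 = -2 - 20 = -22)
D(Y, c) = -22
(21 + D(11, -12))*87 = (21 - 22)*87 = -1*87 = -87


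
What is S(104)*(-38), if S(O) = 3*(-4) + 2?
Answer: 380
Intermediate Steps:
S(O) = -10 (S(O) = -12 + 2 = -10)
S(104)*(-38) = -10*(-38) = 380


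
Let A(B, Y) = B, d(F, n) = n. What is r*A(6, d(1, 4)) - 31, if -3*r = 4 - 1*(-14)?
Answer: -67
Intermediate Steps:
r = -6 (r = -(4 - 1*(-14))/3 = -(4 + 14)/3 = -⅓*18 = -6)
r*A(6, d(1, 4)) - 31 = -6*6 - 31 = -36 - 31 = -67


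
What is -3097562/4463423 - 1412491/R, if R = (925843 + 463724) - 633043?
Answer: -8647924811181/3376686621652 ≈ -2.5611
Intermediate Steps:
R = 756524 (R = 1389567 - 633043 = 756524)
-3097562/4463423 - 1412491/R = -3097562/4463423 - 1412491/756524 = -8647924811181/3376686621652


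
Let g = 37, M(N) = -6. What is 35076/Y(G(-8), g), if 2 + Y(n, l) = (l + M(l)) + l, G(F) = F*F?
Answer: 5846/11 ≈ 531.45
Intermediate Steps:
G(F) = F**2
Y(n, l) = -8 + 2*l (Y(n, l) = -2 + ((l - 6) + l) = -2 + ((-6 + l) + l) = -2 + (-6 + 2*l) = -8 + 2*l)
35076/Y(G(-8), g) = 35076/(-8 + 2*37) = 35076/(-8 + 74) = 35076/66 = 35076*(1/66) = 5846/11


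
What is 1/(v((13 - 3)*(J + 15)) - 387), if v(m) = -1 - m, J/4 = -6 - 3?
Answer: -1/178 ≈ -0.0056180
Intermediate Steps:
J = -36 (J = 4*(-6 - 3) = 4*(-9) = -36)
1/(v((13 - 3)*(J + 15)) - 387) = 1/((-1 - (13 - 3)*(-36 + 15)) - 387) = 1/((-1 - 10*(-21)) - 387) = 1/((-1 - 1*(-210)) - 387) = 1/((-1 + 210) - 387) = 1/(209 - 387) = 1/(-178) = -1/178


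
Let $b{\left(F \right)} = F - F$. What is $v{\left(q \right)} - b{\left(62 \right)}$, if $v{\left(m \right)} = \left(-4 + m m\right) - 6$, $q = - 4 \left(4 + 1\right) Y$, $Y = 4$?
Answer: $6390$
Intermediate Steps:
$b{\left(F \right)} = 0$
$q = -80$ ($q = - 4 \left(4 + 1\right) 4 = \left(-4\right) 5 \cdot 4 = \left(-20\right) 4 = -80$)
$v{\left(m \right)} = -10 + m^{2}$ ($v{\left(m \right)} = \left(-4 + m^{2}\right) - 6 = -10 + m^{2}$)
$v{\left(q \right)} - b{\left(62 \right)} = \left(-10 + \left(-80\right)^{2}\right) - 0 = \left(-10 + 6400\right) + 0 = 6390 + 0 = 6390$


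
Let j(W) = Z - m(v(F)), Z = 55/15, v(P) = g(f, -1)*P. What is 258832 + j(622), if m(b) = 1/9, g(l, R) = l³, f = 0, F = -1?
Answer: 2329520/9 ≈ 2.5884e+5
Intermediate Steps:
v(P) = 0 (v(P) = 0³*P = 0*P = 0)
Z = 11/3 (Z = 55*(1/15) = 11/3 ≈ 3.6667)
m(b) = ⅑
j(W) = 32/9 (j(W) = 11/3 - 1*⅑ = 11/3 - ⅑ = 32/9)
258832 + j(622) = 258832 + 32/9 = 2329520/9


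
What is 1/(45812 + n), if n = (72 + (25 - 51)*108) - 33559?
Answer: 1/9517 ≈ 0.00010508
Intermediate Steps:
n = -36295 (n = (72 - 26*108) - 33559 = (72 - 2808) - 33559 = -2736 - 33559 = -36295)
1/(45812 + n) = 1/(45812 - 36295) = 1/9517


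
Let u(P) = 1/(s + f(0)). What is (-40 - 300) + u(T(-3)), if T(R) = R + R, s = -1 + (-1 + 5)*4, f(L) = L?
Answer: -5099/15 ≈ -339.93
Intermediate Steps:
s = 15 (s = -1 + 4*4 = -1 + 16 = 15)
T(R) = 2*R
u(P) = 1/15 (u(P) = 1/(15 + 0) = 1/15)
(-40 - 300) + u(T(-3)) = (-40 - 300) + 1/15 = -340 + 1/15 = -5099/15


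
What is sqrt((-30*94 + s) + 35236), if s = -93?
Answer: sqrt(32323) ≈ 179.79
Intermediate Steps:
sqrt((-30*94 + s) + 35236) = sqrt((-30*94 - 93) + 35236) = sqrt((-2820 - 93) + 35236) = sqrt(-2913 + 35236) = sqrt(32323)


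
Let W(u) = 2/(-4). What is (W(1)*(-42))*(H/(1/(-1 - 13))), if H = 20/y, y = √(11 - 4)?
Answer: -840*√7 ≈ -2222.4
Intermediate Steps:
y = √7 ≈ 2.6458
H = 20*√7/7 (H = 20/(√7) = 20*(√7/7) = 20*√7/7 ≈ 7.5593)
W(u) = -½ (W(u) = 2*(-¼) = -½)
(W(1)*(-42))*(H/(1/(-1 - 13))) = (-½*(-42))*((20*√7/7)/(1/(-1 - 13))) = 21*((20*√7/7)/(1/(-14))) = 21*((20*√7/7)/(-1/14)) = 21*((20*√7/7)*(-14)) = 21*(-40*√7) = -840*√7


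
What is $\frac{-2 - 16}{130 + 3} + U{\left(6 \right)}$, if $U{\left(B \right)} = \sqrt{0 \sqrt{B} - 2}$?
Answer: $- \frac{18}{133} + i \sqrt{2} \approx -0.13534 + 1.4142 i$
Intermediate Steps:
$U{\left(B \right)} = i \sqrt{2}$ ($U{\left(B \right)} = \sqrt{0 - 2} = \sqrt{-2} = i \sqrt{2}$)
$\frac{-2 - 16}{130 + 3} + U{\left(6 \right)} = \frac{-2 - 16}{130 + 3} + i \sqrt{2} = \frac{-2 - 16}{133} + i \sqrt{2} = \frac{1}{133} \left(-18\right) + i \sqrt{2} = - \frac{18}{133} + i \sqrt{2}$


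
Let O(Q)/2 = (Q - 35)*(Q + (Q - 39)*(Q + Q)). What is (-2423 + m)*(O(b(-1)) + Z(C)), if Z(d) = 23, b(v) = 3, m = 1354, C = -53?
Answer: -14597195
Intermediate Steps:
O(Q) = 2*(-35 + Q)*(Q + 2*Q*(-39 + Q)) (O(Q) = 2*((Q - 35)*(Q + (Q - 39)*(Q + Q))) = 2*((-35 + Q)*(Q + (-39 + Q)*(2*Q))) = 2*((-35 + Q)*(Q + 2*Q*(-39 + Q))) = 2*(-35 + Q)*(Q + 2*Q*(-39 + Q)))
(-2423 + m)*(O(b(-1)) + Z(C)) = (-2423 + 1354)*(2*3*(2695 - 147*3 + 2*3²) + 23) = -1069*(2*3*(2695 - 441 + 2*9) + 23) = -1069*(2*3*(2695 - 441 + 18) + 23) = -1069*(2*3*2272 + 23) = -1069*(13632 + 23) = -1069*13655 = -14597195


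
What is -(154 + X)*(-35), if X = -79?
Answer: 2625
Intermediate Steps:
-(154 + X)*(-35) = -(154 - 79)*(-35) = -75*(-35) = -1*(-2625) = 2625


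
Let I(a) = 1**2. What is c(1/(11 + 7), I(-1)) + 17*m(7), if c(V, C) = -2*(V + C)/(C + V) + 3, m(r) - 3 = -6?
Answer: -50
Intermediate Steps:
I(a) = 1
m(r) = -3 (m(r) = 3 - 6 = -3)
c(V, C) = 1 (c(V, C) = -2*(C + V)/(C + V) + 3 = -2*1 + 3 = -2 + 3 = 1)
c(1/(11 + 7), I(-1)) + 17*m(7) = 1 + 17*(-3) = 1 - 51 = -50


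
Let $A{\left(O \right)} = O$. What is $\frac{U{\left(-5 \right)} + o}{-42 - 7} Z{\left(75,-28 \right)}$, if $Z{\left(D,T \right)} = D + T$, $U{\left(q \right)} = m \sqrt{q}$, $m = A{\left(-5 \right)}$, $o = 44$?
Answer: $- \frac{2068}{49} + \frac{235 i \sqrt{5}}{49} \approx -42.204 + 10.724 i$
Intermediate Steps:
$m = -5$
$U{\left(q \right)} = - 5 \sqrt{q}$
$\frac{U{\left(-5 \right)} + o}{-42 - 7} Z{\left(75,-28 \right)} = \frac{- 5 \sqrt{-5} + 44}{-42 - 7} \left(75 - 28\right) = \frac{- 5 i \sqrt{5} + 44}{-49} \cdot 47 = \left(- 5 i \sqrt{5} + 44\right) \left(- \frac{1}{49}\right) 47 = \left(44 - 5 i \sqrt{5}\right) \left(- \frac{1}{49}\right) 47 = \left(- \frac{44}{49} + \frac{5 i \sqrt{5}}{49}\right) 47 = - \frac{2068}{49} + \frac{235 i \sqrt{5}}{49}$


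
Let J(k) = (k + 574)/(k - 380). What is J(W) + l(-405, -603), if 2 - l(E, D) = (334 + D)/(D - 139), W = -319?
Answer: 220025/172886 ≈ 1.2727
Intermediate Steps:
l(E, D) = 2 - (334 + D)/(-139 + D) (l(E, D) = 2 - (334 + D)/(D - 139) = 2 - (334 + D)/(-139 + D))
J(k) = (574 + k)/(-380 + k)
J(W) + l(-405, -603) = (574 - 319)/(-380 - 319) + (-612 - 603)/(-139 - 603) = 255/(-699) - 1215/(-742) = -1/699*255 - 1/742*(-1215) = -85/233 + 1215/742 = 220025/172886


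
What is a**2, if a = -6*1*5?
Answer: 900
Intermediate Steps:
a = -30 (a = -6*5 = -30)
a**2 = (-30)**2 = 900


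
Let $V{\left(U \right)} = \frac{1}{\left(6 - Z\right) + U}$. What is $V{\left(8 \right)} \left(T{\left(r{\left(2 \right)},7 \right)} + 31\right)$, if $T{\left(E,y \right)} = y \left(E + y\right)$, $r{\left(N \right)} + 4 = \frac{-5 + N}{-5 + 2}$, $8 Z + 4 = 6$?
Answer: $\frac{236}{55} \approx 4.2909$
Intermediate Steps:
$Z = \frac{1}{4}$ ($Z = - \frac{1}{2} + \frac{1}{8} \cdot 6 = - \frac{1}{2} + \frac{3}{4} = \frac{1}{4} \approx 0.25$)
$r{\left(N \right)} = - \frac{7}{3} - \frac{N}{3}$ ($r{\left(N \right)} = -4 + \frac{-5 + N}{-5 + 2} = -4 + \frac{-5 + N}{-3} = -4 + \left(-5 + N\right) \left(- \frac{1}{3}\right) = -4 - \left(- \frac{5}{3} + \frac{N}{3}\right) = - \frac{7}{3} - \frac{N}{3}$)
$V{\left(U \right)} = \frac{1}{\frac{23}{4} + U}$ ($V{\left(U \right)} = \frac{1}{\left(6 - \frac{1}{4}\right) + U} = \frac{1}{\frac{23}{4} + U}$)
$V{\left(8 \right)} \left(T{\left(r{\left(2 \right)},7 \right)} + 31\right) = \frac{4}{23 + 4 \cdot 8} \left(7 \left(\left(- \frac{7}{3} - \frac{2}{3}\right) + 7\right) + 31\right) = \frac{4}{23 + 32} \left(7 \left(\left(- \frac{7}{3} - \frac{2}{3}\right) + 7\right) + 31\right) = \frac{4}{55} \left(7 \left(-3 + 7\right) + 31\right) = 4 \cdot \frac{1}{55} \left(7 \cdot 4 + 31\right) = \frac{4 \left(28 + 31\right)}{55} = \frac{4}{55} \cdot 59 = \frac{236}{55}$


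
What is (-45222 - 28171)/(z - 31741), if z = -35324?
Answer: 73393/67065 ≈ 1.0944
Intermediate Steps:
(-45222 - 28171)/(z - 31741) = (-45222 - 28171)/(-35324 - 31741) = -73393/(-67065) = -73393*(-1/67065) = 73393/67065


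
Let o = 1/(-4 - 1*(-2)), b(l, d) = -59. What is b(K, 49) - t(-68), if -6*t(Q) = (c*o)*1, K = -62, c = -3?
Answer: -235/4 ≈ -58.750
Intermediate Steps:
o = -½ (o = 1/(-4 + 2) = 1/(-2) = -½ ≈ -0.50000)
t(Q) = -¼ (t(Q) = -(-3*(-½))/6 = -1/4 = -⅙*3/2 = -¼)
b(K, 49) - t(-68) = -59 - 1*(-¼) = -59 + ¼ = -235/4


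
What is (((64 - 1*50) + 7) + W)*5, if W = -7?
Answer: 70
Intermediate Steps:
(((64 - 1*50) + 7) + W)*5 = (((64 - 1*50) + 7) - 7)*5 = (((64 - 50) + 7) - 7)*5 = ((14 + 7) - 7)*5 = (21 - 7)*5 = 14*5 = 70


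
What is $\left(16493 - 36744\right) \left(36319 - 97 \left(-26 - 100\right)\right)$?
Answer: $-983003791$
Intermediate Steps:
$\left(16493 - 36744\right) \left(36319 - 97 \left(-26 - 100\right)\right) = - 20251 \left(36319 - -12222\right) = - 20251 \left(36319 + 12222\right) = \left(-20251\right) 48541 = -983003791$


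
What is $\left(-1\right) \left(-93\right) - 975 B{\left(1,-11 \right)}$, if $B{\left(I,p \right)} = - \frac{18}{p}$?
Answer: $- \frac{16527}{11} \approx -1502.5$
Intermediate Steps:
$\left(-1\right) \left(-93\right) - 975 B{\left(1,-11 \right)} = \left(-1\right) \left(-93\right) - 975 \left(- \frac{18}{-11}\right) = 93 - 975 \left(\left(-18\right) \left(- \frac{1}{11}\right)\right) = 93 - \frac{17550}{11} = - \frac{16527}{11}$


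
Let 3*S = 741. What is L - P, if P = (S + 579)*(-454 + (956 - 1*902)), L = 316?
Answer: 330716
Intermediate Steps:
S = 247 (S = (⅓)*741 = 247)
P = -330400 (P = (247 + 579)*(-454 + (956 - 1*902)) = 826*(-454 + (956 - 902)) = 826*(-454 + 54) = 826*(-400) = -330400)
L - P = 316 - 1*(-330400) = 316 + 330400 = 330716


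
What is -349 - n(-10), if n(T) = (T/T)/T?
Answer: -3489/10 ≈ -348.90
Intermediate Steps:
n(T) = 1/T
-349 - n(-10) = -349 - 1/(-10) = -349 - 1*(-1/10) = -349 + 1/10 = -3489/10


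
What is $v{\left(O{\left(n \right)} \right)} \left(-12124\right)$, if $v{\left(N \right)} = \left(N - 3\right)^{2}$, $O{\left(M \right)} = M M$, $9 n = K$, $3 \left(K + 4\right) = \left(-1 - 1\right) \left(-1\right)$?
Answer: $- \frac{52806918556}{531441} \approx -99366.0$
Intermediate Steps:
$K = - \frac{10}{3}$ ($K = -4 + \frac{\left(-1 - 1\right) \left(-1\right)}{3} = -4 + \frac{\left(-2\right) \left(-1\right)}{3} = -4 + \frac{1}{3} \cdot 2 = -4 + \frac{2}{3} = - \frac{10}{3} \approx -3.3333$)
$n = - \frac{10}{27}$ ($n = \frac{1}{9} \left(- \frac{10}{3}\right) = - \frac{10}{27} \approx -0.37037$)
$O{\left(M \right)} = M^{2}$
$v{\left(N \right)} = \left(-3 + N\right)^{2}$
$v{\left(O{\left(n \right)} \right)} \left(-12124\right) = \left(-3 + \left(- \frac{10}{27}\right)^{2}\right)^{2} \left(-12124\right) = \left(-3 + \frac{100}{729}\right)^{2} \left(-12124\right) = \left(- \frac{2087}{729}\right)^{2} \left(-12124\right) = \frac{4355569}{531441} \left(-12124\right) = - \frac{52806918556}{531441}$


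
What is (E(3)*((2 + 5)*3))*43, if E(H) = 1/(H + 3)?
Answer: 301/2 ≈ 150.50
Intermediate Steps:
E(H) = 1/(3 + H)
(E(3)*((2 + 5)*3))*43 = (((2 + 5)*3)/(3 + 3))*43 = ((7*3)/6)*43 = ((1/6)*21)*43 = (7/2)*43 = 301/2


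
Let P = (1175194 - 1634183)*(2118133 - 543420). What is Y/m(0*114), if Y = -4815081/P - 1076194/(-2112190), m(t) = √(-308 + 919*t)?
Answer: -194464326472057462*I*√77/58775644758644807455 ≈ -0.029033*I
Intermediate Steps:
P = -722775945157 (P = -458989*1574713 = -722775945157)
Y = 388928652944114924/763320061800581915 (Y = -4815081/(-722775945157) - 1076194/(-2112190) = -4815081*(-1/722775945157) - 1076194*(-1/2112190) = 4815081/722775945157 + 538097/1056095 = 388928652944114924/763320061800581915 ≈ 0.50952)
Y/m(0*114) = 388928652944114924/(763320061800581915*(√(-308 + 919*(0*114)))) = 388928652944114924/(763320061800581915*(√(-308 + 919*0))) = 388928652944114924/(763320061800581915*(√(-308 + 0))) = 388928652944114924/(763320061800581915*(√(-308))) = 388928652944114924/(763320061800581915*((2*I*√77))) = 388928652944114924*(-I*√77/154)/763320061800581915 = -194464326472057462*I*√77/58775644758644807455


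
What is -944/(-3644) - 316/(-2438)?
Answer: 431622/1110509 ≈ 0.38867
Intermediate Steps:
-944/(-3644) - 316/(-2438) = -944*(-1/3644) - 316*(-1/2438) = 236/911 + 158/1219 = 431622/1110509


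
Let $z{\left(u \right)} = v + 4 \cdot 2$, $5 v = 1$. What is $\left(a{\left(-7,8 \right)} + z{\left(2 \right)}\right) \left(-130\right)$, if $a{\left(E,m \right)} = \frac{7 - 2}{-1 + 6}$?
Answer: $-1196$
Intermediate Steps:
$v = \frac{1}{5}$ ($v = \frac{1}{5} \cdot 1 = \frac{1}{5} \approx 0.2$)
$a{\left(E,m \right)} = 1$ ($a{\left(E,m \right)} = \frac{5}{5} = 5 \cdot \frac{1}{5} = 1$)
$z{\left(u \right)} = \frac{41}{5}$ ($z{\left(u \right)} = \frac{1}{5} + 4 \cdot 2 = \frac{1}{5} + 8 = \frac{41}{5}$)
$\left(a{\left(-7,8 \right)} + z{\left(2 \right)}\right) \left(-130\right) = \left(1 + \frac{41}{5}\right) \left(-130\right) = \frac{46}{5} \left(-130\right) = -1196$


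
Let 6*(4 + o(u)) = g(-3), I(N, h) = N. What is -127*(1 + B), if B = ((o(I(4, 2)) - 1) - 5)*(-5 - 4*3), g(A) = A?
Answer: -45593/2 ≈ -22797.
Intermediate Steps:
o(u) = -9/2 (o(u) = -4 + (⅙)*(-3) = -4 - ½ = -9/2)
B = 357/2 (B = ((-9/2 - 1) - 5)*(-5 - 4*3) = (-11/2 - 5)*(-5 - 12) = -21/2*(-17) = 357/2 ≈ 178.50)
-127*(1 + B) = -127*(1 + 357/2) = -127*359/2 = -45593/2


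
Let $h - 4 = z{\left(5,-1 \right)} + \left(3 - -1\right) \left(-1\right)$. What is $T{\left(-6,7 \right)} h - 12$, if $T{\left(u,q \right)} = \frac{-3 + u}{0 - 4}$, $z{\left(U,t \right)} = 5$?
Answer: $- \frac{3}{4} \approx -0.75$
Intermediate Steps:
$T{\left(u,q \right)} = \frac{3}{4} - \frac{u}{4}$ ($T{\left(u,q \right)} = \frac{-3 + u}{-4} = \left(-3 + u\right) \left(- \frac{1}{4}\right) = \frac{3}{4} - \frac{u}{4}$)
$h = 5$ ($h = 4 + \left(5 + \left(3 - -1\right) \left(-1\right)\right) = 4 + \left(5 + \left(3 + 1\right) \left(-1\right)\right) = 4 + \left(5 + 4 \left(-1\right)\right) = 4 + \left(5 - 4\right) = 4 + 1 = 5$)
$T{\left(-6,7 \right)} h - 12 = \left(\frac{3}{4} - - \frac{3}{2}\right) 5 - 12 = \left(\frac{3}{4} + \frac{3}{2}\right) 5 - 12 = \frac{9}{4} \cdot 5 - 12 = \frac{45}{4} - 12 = - \frac{3}{4}$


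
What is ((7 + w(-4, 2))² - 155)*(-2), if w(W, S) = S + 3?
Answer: 22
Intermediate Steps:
w(W, S) = 3 + S
((7 + w(-4, 2))² - 155)*(-2) = ((7 + (3 + 2))² - 155)*(-2) = ((7 + 5)² - 155)*(-2) = (12² - 155)*(-2) = (144 - 155)*(-2) = -11*(-2) = 22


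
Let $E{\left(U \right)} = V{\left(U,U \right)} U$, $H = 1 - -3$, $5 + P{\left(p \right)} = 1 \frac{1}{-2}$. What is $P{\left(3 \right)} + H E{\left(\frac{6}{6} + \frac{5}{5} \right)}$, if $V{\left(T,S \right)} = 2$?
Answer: $\frac{21}{2} \approx 10.5$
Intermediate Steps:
$P{\left(p \right)} = - \frac{11}{2}$ ($P{\left(p \right)} = -5 + 1 \frac{1}{-2} = -5 + 1 \left(- \frac{1}{2}\right) = -5 - \frac{1}{2} = - \frac{11}{2}$)
$H = 4$ ($H = 1 + 3 = 4$)
$E{\left(U \right)} = 2 U$
$P{\left(3 \right)} + H E{\left(\frac{6}{6} + \frac{5}{5} \right)} = - \frac{11}{2} + 4 \cdot 2 \left(\frac{6}{6} + \frac{5}{5}\right) = - \frac{11}{2} + 4 \cdot 2 \left(6 \cdot \frac{1}{6} + 5 \cdot \frac{1}{5}\right) = - \frac{11}{2} + 4 \cdot 2 \left(1 + 1\right) = - \frac{11}{2} + 4 \cdot 2 \cdot 2 = - \frac{11}{2} + 4 \cdot 4 = - \frac{11}{2} + 16 = \frac{21}{2}$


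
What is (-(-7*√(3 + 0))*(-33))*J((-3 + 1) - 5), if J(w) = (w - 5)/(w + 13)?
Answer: 462*√3 ≈ 800.21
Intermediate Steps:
J(w) = (-5 + w)/(13 + w)
(-(-7*√(3 + 0))*(-33))*J((-3 + 1) - 5) = (-(-7*√(3 + 0))*(-33))*((-5 + ((-3 + 1) - 5))/(13 + ((-3 + 1) - 5))) = (-(-7*√3)*(-33))*((-5 + (-2 - 5))/(13 + (-2 - 5))) = (-231*√3)*((-5 - 7)/(13 - 7)) = (-231*√3)*(-12/6) = (-231*√3)*((⅙)*(-12)) = -231*√3*(-2) = 462*√3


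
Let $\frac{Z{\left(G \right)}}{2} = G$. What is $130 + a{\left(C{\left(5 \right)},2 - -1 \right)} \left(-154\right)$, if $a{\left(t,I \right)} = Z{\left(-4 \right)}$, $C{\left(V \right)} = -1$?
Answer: $1362$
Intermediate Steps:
$Z{\left(G \right)} = 2 G$
$a{\left(t,I \right)} = -8$ ($a{\left(t,I \right)} = 2 \left(-4\right) = -8$)
$130 + a{\left(C{\left(5 \right)},2 - -1 \right)} \left(-154\right) = 130 - -1232 = 130 + 1232 = 1362$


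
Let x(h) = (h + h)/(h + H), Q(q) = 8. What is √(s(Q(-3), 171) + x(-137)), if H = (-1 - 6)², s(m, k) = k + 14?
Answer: √91047/22 ≈ 13.715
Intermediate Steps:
s(m, k) = 14 + k
H = 49 (H = (-7)² = 49)
x(h) = 2*h/(49 + h) (x(h) = (h + h)/(h + 49) = (2*h)/(49 + h) = 2*h/(49 + h))
√(s(Q(-3), 171) + x(-137)) = √((14 + 171) + 2*(-137)/(49 - 137)) = √(185 + 2*(-137)/(-88)) = √(185 + 2*(-137)*(-1/88)) = √(185 + 137/44) = √(8277/44) = √91047/22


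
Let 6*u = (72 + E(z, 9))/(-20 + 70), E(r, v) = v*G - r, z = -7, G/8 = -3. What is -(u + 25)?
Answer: -7363/300 ≈ -24.543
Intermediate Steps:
G = -24 (G = 8*(-3) = -24)
E(r, v) = -r - 24*v (E(r, v) = v*(-24) - r = -24*v - r = -r - 24*v)
u = -137/300 (u = ((72 + (-1*(-7) - 24*9))/(-20 + 70))/6 = ((72 + (7 - 216))/50)/6 = ((72 - 209)*(1/50))/6 = (-137*1/50)/6 = (⅙)*(-137/50) = -137/300 ≈ -0.45667)
-(u + 25) = -(-137/300 + 25) = -1*7363/300 = -7363/300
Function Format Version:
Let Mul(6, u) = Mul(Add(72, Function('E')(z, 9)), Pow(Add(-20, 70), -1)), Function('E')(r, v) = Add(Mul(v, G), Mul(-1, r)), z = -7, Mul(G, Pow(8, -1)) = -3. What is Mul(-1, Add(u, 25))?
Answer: Rational(-7363, 300) ≈ -24.543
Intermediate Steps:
G = -24 (G = Mul(8, -3) = -24)
Function('E')(r, v) = Add(Mul(-1, r), Mul(-24, v)) (Function('E')(r, v) = Add(Mul(v, -24), Mul(-1, r)) = Add(Mul(-24, v), Mul(-1, r)) = Add(Mul(-1, r), Mul(-24, v)))
u = Rational(-137, 300) (u = Mul(Rational(1, 6), Mul(Add(72, Add(Mul(-1, -7), Mul(-24, 9))), Pow(Add(-20, 70), -1))) = Mul(Rational(1, 6), Mul(Add(72, Add(7, -216)), Pow(50, -1))) = Mul(Rational(1, 6), Mul(Add(72, -209), Rational(1, 50))) = Mul(Rational(1, 6), Mul(-137, Rational(1, 50))) = Mul(Rational(1, 6), Rational(-137, 50)) = Rational(-137, 300) ≈ -0.45667)
Mul(-1, Add(u, 25)) = Mul(-1, Add(Rational(-137, 300), 25)) = Mul(-1, Rational(7363, 300)) = Rational(-7363, 300)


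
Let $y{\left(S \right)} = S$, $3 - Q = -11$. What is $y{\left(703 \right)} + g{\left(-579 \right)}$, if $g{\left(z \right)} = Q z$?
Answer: $-7403$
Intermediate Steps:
$Q = 14$ ($Q = 3 - -11 = 3 + 11 = 14$)
$g{\left(z \right)} = 14 z$
$y{\left(703 \right)} + g{\left(-579 \right)} = 703 + 14 \left(-579\right) = 703 - 8106 = -7403$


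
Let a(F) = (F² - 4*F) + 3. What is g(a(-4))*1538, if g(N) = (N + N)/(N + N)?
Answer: 1538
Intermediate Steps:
a(F) = 3 + F² - 4*F
g(N) = 1 (g(N) = (2*N)/((2*N)) = (2*N)*(1/(2*N)) = 1)
g(a(-4))*1538 = 1*1538 = 1538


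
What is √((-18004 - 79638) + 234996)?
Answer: √137354 ≈ 370.61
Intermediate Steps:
√((-18004 - 79638) + 234996) = √(-97642 + 234996) = √137354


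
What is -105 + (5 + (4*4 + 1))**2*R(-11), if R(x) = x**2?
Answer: 58459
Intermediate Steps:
-105 + (5 + (4*4 + 1))**2*R(-11) = -105 + (5 + (4*4 + 1))**2*(-11)**2 = -105 + (5 + (16 + 1))**2*121 = -105 + (5 + 17)**2*121 = -105 + 22**2*121 = -105 + 484*121 = -105 + 58564 = 58459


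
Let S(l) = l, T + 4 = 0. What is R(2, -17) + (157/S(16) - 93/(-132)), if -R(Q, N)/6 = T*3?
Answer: 14523/176 ≈ 82.517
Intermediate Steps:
T = -4 (T = -4 + 0 = -4)
R(Q, N) = 72 (R(Q, N) = -(-24)*3 = -6*(-12) = 72)
R(2, -17) + (157/S(16) - 93/(-132)) = 72 + (157/16 - 93/(-132)) = 72 + (157*(1/16) - 93*(-1/132)) = 72 + (157/16 + 31/44) = 72 + 1851/176 = 14523/176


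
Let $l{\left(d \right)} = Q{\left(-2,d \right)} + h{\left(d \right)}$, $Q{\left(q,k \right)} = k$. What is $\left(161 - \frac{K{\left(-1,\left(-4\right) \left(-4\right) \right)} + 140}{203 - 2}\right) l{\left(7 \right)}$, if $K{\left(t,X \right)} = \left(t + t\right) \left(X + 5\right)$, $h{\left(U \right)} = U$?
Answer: $\frac{451682}{201} \approx 2247.2$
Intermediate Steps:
$K{\left(t,X \right)} = 2 t \left(5 + X\right)$
$l{\left(d \right)} = 2 d$ ($l{\left(d \right)} = d + d = 2 d$)
$\left(161 - \frac{K{\left(-1,\left(-4\right) \left(-4\right) \right)} + 140}{203 - 2}\right) l{\left(7 \right)} = \left(161 - \frac{2 \left(-1\right) \left(5 - -16\right) + 140}{203 - 2}\right) 2 \cdot 7 = \left(161 - \frac{2 \left(-1\right) \left(5 + 16\right) + 140}{201}\right) 14 = \left(161 - \left(2 \left(-1\right) 21 + 140\right) \frac{1}{201}\right) 14 = \left(161 - \left(-42 + 140\right) \frac{1}{201}\right) 14 = \left(161 - 98 \cdot \frac{1}{201}\right) 14 = \left(161 - \frac{98}{201}\right) 14 = \frac{32263}{201} \cdot 14 = \frac{451682}{201}$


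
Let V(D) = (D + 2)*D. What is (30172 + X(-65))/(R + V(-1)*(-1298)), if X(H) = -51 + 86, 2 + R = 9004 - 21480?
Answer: -30207/11180 ≈ -2.7019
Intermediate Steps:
V(D) = D*(2 + D) (V(D) = (2 + D)*D = D*(2 + D))
R = -12478 (R = -2 + (9004 - 21480) = -2 - 12476 = -12478)
X(H) = 35
(30172 + X(-65))/(R + V(-1)*(-1298)) = (30172 + 35)/(-12478 - (2 - 1)*(-1298)) = 30207/(-12478 - 1*1*(-1298)) = 30207/(-12478 - 1*(-1298)) = 30207/(-12478 + 1298) = 30207/(-11180) = 30207*(-1/11180) = -30207/11180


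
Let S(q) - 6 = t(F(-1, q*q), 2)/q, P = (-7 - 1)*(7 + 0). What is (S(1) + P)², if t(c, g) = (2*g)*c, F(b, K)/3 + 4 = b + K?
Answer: 9604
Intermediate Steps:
F(b, K) = -12 + 3*K + 3*b (F(b, K) = -12 + 3*(b + K) = -12 + 3*(K + b) = -12 + (3*K + 3*b) = -12 + 3*K + 3*b)
P = -56 (P = -8*7 = -56)
t(c, g) = 2*c*g
S(q) = 6 + (-60 + 12*q²)/q (S(q) = 6 + (2*(-12 + 3*(q*q) + 3*(-1))*2)/q = 6 + (2*(-12 + 3*q² - 3)*2)/q = 6 + (2*(-15 + 3*q²)*2)/q = 6 + (-60 + 12*q²)/q)
(S(1) + P)² = ((6 - 60/1 + 12*1) - 56)² = ((6 - 60*1 + 12) - 56)² = ((6 - 60 + 12) - 56)² = (-42 - 56)² = (-98)² = 9604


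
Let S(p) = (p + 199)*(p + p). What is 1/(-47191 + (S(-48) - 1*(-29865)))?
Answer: -1/31822 ≈ -3.1425e-5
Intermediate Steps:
S(p) = 2*p*(199 + p) (S(p) = (199 + p)*(2*p) = 2*p*(199 + p))
1/(-47191 + (S(-48) - 1*(-29865))) = 1/(-47191 + (2*(-48)*(199 - 48) - 1*(-29865))) = 1/(-47191 + (2*(-48)*151 + 29865)) = 1/(-47191 + (-14496 + 29865)) = 1/(-47191 + 15369) = 1/(-31822) = -1/31822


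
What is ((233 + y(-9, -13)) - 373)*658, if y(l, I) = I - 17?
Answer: -111860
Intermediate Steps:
y(l, I) = -17 + I
((233 + y(-9, -13)) - 373)*658 = ((233 + (-17 - 13)) - 373)*658 = ((233 - 30) - 373)*658 = (203 - 373)*658 = -170*658 = -111860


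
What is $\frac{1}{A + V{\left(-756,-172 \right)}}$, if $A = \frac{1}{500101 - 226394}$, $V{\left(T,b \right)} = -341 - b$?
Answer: $- \frac{273707}{46256482} \approx -0.0059172$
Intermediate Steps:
$A = \frac{1}{273707} \approx 3.6535 \cdot 10^{-6}$
$\frac{1}{A + V{\left(-756,-172 \right)}} = \frac{1}{\frac{1}{273707} - 169} = \frac{1}{- \frac{46256482}{273707}} = - \frac{273707}{46256482}$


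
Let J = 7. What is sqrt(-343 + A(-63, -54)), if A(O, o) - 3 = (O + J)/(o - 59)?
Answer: 2*I*sqrt(1083783)/113 ≈ 18.426*I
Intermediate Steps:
A(O, o) = 3 + (7 + O)/(-59 + o) (A(O, o) = 3 + (O + 7)/(o - 59) = 3 + (7 + O)/(-59 + o))
sqrt(-343 + A(-63, -54)) = sqrt(-343 + (-170 - 63 + 3*(-54))/(-59 - 54)) = sqrt(-343 + (-170 - 63 - 162)/(-113)) = sqrt(-343 - 1/113*(-395)) = sqrt(-343 + 395/113) = sqrt(-38364/113) = 2*I*sqrt(1083783)/113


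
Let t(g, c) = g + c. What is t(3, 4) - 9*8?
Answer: -65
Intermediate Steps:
t(g, c) = c + g
t(3, 4) - 9*8 = (4 + 3) - 9*8 = 7 - 72 = -65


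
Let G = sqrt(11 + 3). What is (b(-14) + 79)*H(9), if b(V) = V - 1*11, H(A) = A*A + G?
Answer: 4374 + 54*sqrt(14) ≈ 4576.0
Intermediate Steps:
G = sqrt(14) ≈ 3.7417
H(A) = sqrt(14) + A**2 (H(A) = A*A + sqrt(14) = A**2 + sqrt(14) = sqrt(14) + A**2)
b(V) = -11 + V (b(V) = V - 11 = -11 + V)
(b(-14) + 79)*H(9) = ((-11 - 14) + 79)*(sqrt(14) + 9**2) = (-25 + 79)*(sqrt(14) + 81) = 54*(81 + sqrt(14)) = 4374 + 54*sqrt(14)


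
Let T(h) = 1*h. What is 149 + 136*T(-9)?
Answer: -1075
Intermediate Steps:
T(h) = h
149 + 136*T(-9) = 149 + 136*(-9) = 149 - 1224 = -1075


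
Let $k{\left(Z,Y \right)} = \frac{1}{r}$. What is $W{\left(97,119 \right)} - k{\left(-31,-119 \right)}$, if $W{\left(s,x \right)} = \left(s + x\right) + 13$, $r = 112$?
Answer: $\frac{25647}{112} \approx 228.99$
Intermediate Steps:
$W{\left(s,x \right)} = 13 + s + x$
$k{\left(Z,Y \right)} = \frac{1}{112}$
$W{\left(97,119 \right)} - k{\left(-31,-119 \right)} = \left(13 + 97 + 119\right) - \frac{1}{112} = 229 - \frac{1}{112} = \frac{25647}{112}$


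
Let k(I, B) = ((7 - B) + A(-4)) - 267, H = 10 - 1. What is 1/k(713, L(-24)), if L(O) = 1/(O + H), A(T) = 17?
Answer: -15/3644 ≈ -0.0041164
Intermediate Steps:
H = 9
L(O) = 1/(9 + O) (L(O) = 1/(O + 9) = 1/(9 + O))
k(I, B) = -243 - B (k(I, B) = ((7 - B) + 17) - 267 = (24 - B) - 267 = -243 - B)
1/k(713, L(-24)) = 1/(-243 - 1/(9 - 24)) = 1/(-243 - 1/(-15)) = 1/(-243 - 1*(-1/15)) = 1/(-243 + 1/15) = 1/(-3644/15) = -15/3644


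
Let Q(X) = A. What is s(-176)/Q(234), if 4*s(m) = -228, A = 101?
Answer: -57/101 ≈ -0.56436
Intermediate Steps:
Q(X) = 101
s(m) = -57 (s(m) = (¼)*(-228) = -57)
s(-176)/Q(234) = -57/101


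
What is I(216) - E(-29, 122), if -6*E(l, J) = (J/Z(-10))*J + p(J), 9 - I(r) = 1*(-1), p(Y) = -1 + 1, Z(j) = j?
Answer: -3571/15 ≈ -238.07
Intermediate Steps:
p(Y) = 0
I(r) = 10 (I(r) = 9 - (-1) = 9 - 1*(-1) = 9 + 1 = 10)
E(l, J) = J²/60 (E(l, J) = -((J/(-10))*J + 0)/6 = -((J*(-⅒))*J + 0)/6 = -((-J/10)*J + 0)/6 = -(-J²/10 + 0)/6 = -(-1)*J²/60 = J²/60)
I(216) - E(-29, 122) = 10 - 122²/60 = 10 - 14884/60 = 10 - 1*3721/15 = 10 - 3721/15 = -3571/15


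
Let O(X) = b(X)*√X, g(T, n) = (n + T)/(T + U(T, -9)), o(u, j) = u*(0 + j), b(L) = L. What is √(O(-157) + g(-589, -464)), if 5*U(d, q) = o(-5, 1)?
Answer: √(621270 - 54651700*I*√157)/590 ≈ 31.377 - 31.348*I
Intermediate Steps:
o(u, j) = j*u (o(u, j) = u*j = j*u)
U(d, q) = -1 (U(d, q) = (1*(-5))/5 = (⅕)*(-5) = -1)
g(T, n) = (T + n)/(-1 + T) (g(T, n) = (n + T)/(T - 1) = (T + n)/(-1 + T))
O(X) = X^(3/2) (O(X) = X*√X = X^(3/2))
√(O(-157) + g(-589, -464)) = √((-157)^(3/2) + (-589 - 464)/(-1 - 589)) = √(-157*I*√157 - 1053/(-590)) = √(-157*I*√157 - 1/590*(-1053)) = √(-157*I*√157 + 1053/590) = √(1053/590 - 157*I*√157)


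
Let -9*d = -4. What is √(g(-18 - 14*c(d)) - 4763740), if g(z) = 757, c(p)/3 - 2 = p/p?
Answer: I*√4762983 ≈ 2182.4*I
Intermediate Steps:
d = 4/9 (d = -⅑*(-4) = 4/9 ≈ 0.44444)
c(p) = 9 (c(p) = 6 + 3*(p/p) = 6 + 3*1 = 6 + 3 = 9)
√(g(-18 - 14*c(d)) - 4763740) = √(757 - 4763740) = √(-4762983) = I*√4762983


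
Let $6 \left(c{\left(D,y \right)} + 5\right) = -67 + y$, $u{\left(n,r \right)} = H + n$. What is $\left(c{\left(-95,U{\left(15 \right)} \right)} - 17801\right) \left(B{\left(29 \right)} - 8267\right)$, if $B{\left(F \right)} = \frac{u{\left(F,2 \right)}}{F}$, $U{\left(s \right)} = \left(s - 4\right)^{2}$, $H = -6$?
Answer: $\frac{4266296840}{29} \approx 1.4711 \cdot 10^{8}$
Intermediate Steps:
$U{\left(s \right)} = \left(-4 + s\right)^{2}$
$u{\left(n,r \right)} = -6 + n$
$c{\left(D,y \right)} = - \frac{97}{6} + \frac{y}{6}$ ($c{\left(D,y \right)} = -5 + \frac{-67 + y}{6} = -5 + \left(- \frac{67}{6} + \frac{y}{6}\right) = - \frac{97}{6} + \frac{y}{6}$)
$B{\left(F \right)} = \frac{-6 + F}{F}$
$\left(c{\left(-95,U{\left(15 \right)} \right)} - 17801\right) \left(B{\left(29 \right)} - 8267\right) = \left(\left(- \frac{97}{6} + \frac{\left(-4 + 15\right)^{2}}{6}\right) - 17801\right) \left(\frac{-6 + 29}{29} - 8267\right) = \left(\left(- \frac{97}{6} + \frac{11^{2}}{6}\right) - 17801\right) \left(\frac{1}{29} \cdot 23 - 8267\right) = \left(\left(- \frac{97}{6} + \frac{1}{6} \cdot 121\right) - 17801\right) \left(\frac{23}{29} - 8267\right) = \left(\left(- \frac{97}{6} + \frac{121}{6}\right) - 17801\right) \left(- \frac{239720}{29}\right) = \left(4 - 17801\right) \left(- \frac{239720}{29}\right) = \left(-17797\right) \left(- \frac{239720}{29}\right) = \frac{4266296840}{29}$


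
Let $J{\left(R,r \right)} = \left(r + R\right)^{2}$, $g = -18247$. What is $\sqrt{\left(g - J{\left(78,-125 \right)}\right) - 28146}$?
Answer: $i \sqrt{48602} \approx 220.46 i$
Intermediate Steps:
$J{\left(R,r \right)} = \left(R + r\right)^{2}$
$\sqrt{\left(g - J{\left(78,-125 \right)}\right) - 28146} = \sqrt{\left(-18247 - \left(78 - 125\right)^{2}\right) - 28146} = \sqrt{\left(-18247 - \left(-47\right)^{2}\right) - 28146} = \sqrt{\left(-18247 - 2209\right) - 28146} = \sqrt{-20456 - 28146} = \sqrt{-48602} = i \sqrt{48602}$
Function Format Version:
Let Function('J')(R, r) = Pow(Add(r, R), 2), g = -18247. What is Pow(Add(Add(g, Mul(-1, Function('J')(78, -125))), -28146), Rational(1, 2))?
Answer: Mul(I, Pow(48602, Rational(1, 2))) ≈ Mul(220.46, I)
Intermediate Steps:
Function('J')(R, r) = Pow(Add(R, r), 2)
Pow(Add(Add(g, Mul(-1, Function('J')(78, -125))), -28146), Rational(1, 2)) = Pow(Add(Add(-18247, Mul(-1, Pow(Add(78, -125), 2))), -28146), Rational(1, 2)) = Pow(Add(Add(-18247, Mul(-1, Pow(-47, 2))), -28146), Rational(1, 2)) = Pow(Add(Add(-18247, Mul(-1, 2209)), -28146), Rational(1, 2)) = Pow(Add(Add(-18247, -2209), -28146), Rational(1, 2)) = Pow(Add(-20456, -28146), Rational(1, 2)) = Pow(-48602, Rational(1, 2)) = Mul(I, Pow(48602, Rational(1, 2)))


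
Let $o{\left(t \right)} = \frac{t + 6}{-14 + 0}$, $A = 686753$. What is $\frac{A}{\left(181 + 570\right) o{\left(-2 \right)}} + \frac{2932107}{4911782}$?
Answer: $- \frac{5901965785552}{1844374141} \approx -3200.0$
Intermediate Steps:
$o{\left(t \right)} = - \frac{3}{7} - \frac{t}{14}$ ($o{\left(t \right)} = \frac{6 + t}{-14} = \left(6 + t\right) \left(- \frac{1}{14}\right) = - \frac{3}{7} - \frac{t}{14}$)
$\frac{A}{\left(181 + 570\right) o{\left(-2 \right)}} + \frac{2932107}{4911782} = \frac{686753}{\left(181 + 570\right) \left(- \frac{3}{7} - - \frac{1}{7}\right)} + \frac{2932107}{4911782} = \frac{686753}{751 \left(- \frac{3}{7} + \frac{1}{7}\right)} + 2932107 \cdot \frac{1}{4911782} = \frac{686753}{751 \left(- \frac{2}{7}\right)} + \frac{2932107}{4911782} = \frac{686753}{- \frac{1502}{7}} + \frac{2932107}{4911782} = 686753 \left(- \frac{7}{1502}\right) + \frac{2932107}{4911782} = - \frac{4807271}{1502} + \frac{2932107}{4911782} = - \frac{5901965785552}{1844374141}$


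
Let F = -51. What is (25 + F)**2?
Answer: 676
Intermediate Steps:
(25 + F)**2 = (25 - 51)**2 = (-26)**2 = 676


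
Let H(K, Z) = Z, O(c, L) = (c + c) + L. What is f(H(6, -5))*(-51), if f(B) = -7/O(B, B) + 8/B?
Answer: 289/5 ≈ 57.800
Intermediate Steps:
O(c, L) = L + 2*c (O(c, L) = 2*c + L = L + 2*c)
f(B) = 17/(3*B) (f(B) = -7/(B + 2*B) + 8/B = -7*1/(3*B) + 8/B = -7/(3*B) + 8/B = 17/(3*B))
f(H(6, -5))*(-51) = ((17/3)/(-5))*(-51) = ((17/3)*(-⅕))*(-51) = -17/15*(-51) = 289/5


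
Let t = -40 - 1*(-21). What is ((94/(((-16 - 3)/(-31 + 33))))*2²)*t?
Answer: 752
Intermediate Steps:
t = -19 (t = -40 + 21 = -19)
((94/(((-16 - 3)/(-31 + 33))))*2²)*t = ((94/(((-16 - 3)/(-31 + 33))))*2²)*(-19) = ((94/((-19/2)))*4)*(-19) = ((94/((-19*½)))*4)*(-19) = ((94/(-19/2))*4)*(-19) = ((94*(-2/19))*4)*(-19) = -188/19*4*(-19) = -752/19*(-19) = 752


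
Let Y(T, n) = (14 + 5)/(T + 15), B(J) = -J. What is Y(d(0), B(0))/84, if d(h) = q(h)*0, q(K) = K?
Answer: 19/1260 ≈ 0.015079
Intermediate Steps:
d(h) = 0 (d(h) = h*0 = 0)
Y(T, n) = 19/(15 + T)
Y(d(0), B(0))/84 = (19/(15 + 0))/84 = (19/15)*(1/84) = 19/1260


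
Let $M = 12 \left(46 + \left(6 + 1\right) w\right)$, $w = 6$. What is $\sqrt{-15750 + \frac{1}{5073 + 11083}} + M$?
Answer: $1056 + \frac{i \sqrt{1027751818961}}{8078} \approx 1056.0 + 125.5 i$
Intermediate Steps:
$M = 1056$ ($M = 12 \left(46 + \left(6 + 1\right) 6\right) = 12 \left(46 + 7 \cdot 6\right) = 12 \left(46 + 42\right) = 12 \cdot 88 = 1056$)
$\sqrt{-15750 + \frac{1}{5073 + 11083}} + M = \sqrt{-15750 + \frac{1}{5073 + 11083}} + 1056 = \sqrt{-15750 + \frac{1}{16156}} + 1056 = \sqrt{- \frac{254456999}{16156}} + 1056 = \frac{i \sqrt{1027751818961}}{8078} + 1056 = 1056 + \frac{i \sqrt{1027751818961}}{8078}$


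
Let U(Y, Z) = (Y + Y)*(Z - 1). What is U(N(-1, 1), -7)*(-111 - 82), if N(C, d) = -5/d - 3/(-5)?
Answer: -67936/5 ≈ -13587.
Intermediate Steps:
N(C, d) = 3/5 - 5/d (N(C, d) = -5/d - 3*(-1/5) = -5/d + 3/5 = 3/5 - 5/d)
U(Y, Z) = 2*Y*(-1 + Z) (U(Y, Z) = (2*Y)*(-1 + Z) = 2*Y*(-1 + Z))
U(N(-1, 1), -7)*(-111 - 82) = (2*(3/5 - 5/1)*(-1 - 7))*(-111 - 82) = (2*(3/5 - 5*1)*(-8))*(-193) = (2*(3/5 - 5)*(-8))*(-193) = (2*(-22/5)*(-8))*(-193) = (352/5)*(-193) = -67936/5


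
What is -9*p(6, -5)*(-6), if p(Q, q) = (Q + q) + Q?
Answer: 378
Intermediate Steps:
p(Q, q) = q + 2*Q
-9*p(6, -5)*(-6) = -9*(-5 + 2*6)*(-6) = -9*(-5 + 12)*(-6) = -9*7*(-6) = -63*(-6) = 378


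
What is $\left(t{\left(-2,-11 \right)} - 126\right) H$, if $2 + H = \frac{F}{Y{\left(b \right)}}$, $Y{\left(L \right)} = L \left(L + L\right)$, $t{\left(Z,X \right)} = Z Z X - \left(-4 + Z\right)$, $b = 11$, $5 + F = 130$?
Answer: $\frac{29438}{121} \approx 243.29$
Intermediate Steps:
$F = 125$ ($F = -5 + 130 = 125$)
$t{\left(Z,X \right)} = 4 - Z + X Z^{2}$ ($t{\left(Z,X \right)} = Z^{2} X - \left(-4 + Z\right) = X Z^{2} - \left(-4 + Z\right) = 4 - Z + X Z^{2}$)
$Y{\left(L \right)} = 2 L^{2}$ ($Y{\left(L \right)} = L 2 L = 2 L^{2}$)
$H = - \frac{359}{242}$ ($H = -2 + \frac{125}{2 \cdot 11^{2}} = -2 + \frac{125}{2 \cdot 121} = -2 + \frac{125}{242} = - \frac{359}{242} \approx -1.4835$)
$\left(t{\left(-2,-11 \right)} - 126\right) H = \left(\left(4 - -2 - 11 \left(-2\right)^{2}\right) - 126\right) \left(- \frac{359}{242}\right) = \left(\left(4 + 2 - 44\right) - 126\right) \left(- \frac{359}{242}\right) = \left(-38 - 126\right) \left(- \frac{359}{242}\right) = \left(-164\right) \left(- \frac{359}{242}\right) = \frac{29438}{121}$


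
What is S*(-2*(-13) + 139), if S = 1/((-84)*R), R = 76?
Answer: -55/2128 ≈ -0.025846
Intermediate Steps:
S = -1/6384 (S = 1/(-84*76) = -1/84*1/76 = -1/6384 ≈ -0.00015664)
S*(-2*(-13) + 139) = -(-2*(-13) + 139)/6384 = -(26 + 139)/6384 = -1/6384*165 = -55/2128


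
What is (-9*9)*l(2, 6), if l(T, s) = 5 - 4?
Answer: -81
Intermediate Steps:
l(T, s) = 1
(-9*9)*l(2, 6) = -9*9*1 = -81*1 = -81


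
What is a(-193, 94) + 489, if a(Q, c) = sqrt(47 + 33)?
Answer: 489 + 4*sqrt(5) ≈ 497.94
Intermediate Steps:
a(Q, c) = 4*sqrt(5) (a(Q, c) = sqrt(80) = 4*sqrt(5))
a(-193, 94) + 489 = 4*sqrt(5) + 489 = 489 + 4*sqrt(5)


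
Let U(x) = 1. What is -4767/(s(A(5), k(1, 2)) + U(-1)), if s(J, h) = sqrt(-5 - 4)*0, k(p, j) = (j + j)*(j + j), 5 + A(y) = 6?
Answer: -4767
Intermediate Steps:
A(y) = 1 (A(y) = -5 + 6 = 1)
k(p, j) = 4*j**2 (k(p, j) = (2*j)*(2*j) = 4*j**2)
s(J, h) = 0 (s(J, h) = sqrt(-9)*0 = (3*I)*0 = 0)
-4767/(s(A(5), k(1, 2)) + U(-1)) = -4767/(0 + 1) = -4767/1 = 1*(-4767) = -4767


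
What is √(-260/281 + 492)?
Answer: 2*√9693938/281 ≈ 22.160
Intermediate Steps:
√(-260/281 + 492) = √(137992/281) = 2*√9693938/281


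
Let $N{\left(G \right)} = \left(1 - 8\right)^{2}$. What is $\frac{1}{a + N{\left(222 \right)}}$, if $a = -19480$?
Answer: $- \frac{1}{19431} \approx -5.1464 \cdot 10^{-5}$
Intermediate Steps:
$N{\left(G \right)} = 49$ ($N{\left(G \right)} = \left(-7\right)^{2} = 49$)
$\frac{1}{a + N{\left(222 \right)}} = \frac{1}{-19480 + 49} = \frac{1}{-19431} = - \frac{1}{19431}$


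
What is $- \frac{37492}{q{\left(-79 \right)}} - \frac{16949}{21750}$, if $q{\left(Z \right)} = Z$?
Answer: $\frac{814112029}{1718250} \approx 473.8$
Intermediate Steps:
$- \frac{37492}{q{\left(-79 \right)}} - \frac{16949}{21750} = - \frac{37492}{-79} - \frac{16949}{21750} = \left(-37492\right) \left(- \frac{1}{79}\right) - \frac{16949}{21750} = \frac{37492}{79} - \frac{16949}{21750} = \frac{814112029}{1718250}$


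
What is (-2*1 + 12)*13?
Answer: 130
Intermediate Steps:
(-2*1 + 12)*13 = (-2 + 12)*13 = 10*13 = 130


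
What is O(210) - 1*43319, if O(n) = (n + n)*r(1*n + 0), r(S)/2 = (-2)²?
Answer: -39959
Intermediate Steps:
r(S) = 8 (r(S) = 2*(-2)² = 2*4 = 8)
O(n) = 16*n (O(n) = (n + n)*8 = (2*n)*8 = 16*n)
O(210) - 1*43319 = 16*210 - 1*43319 = 3360 - 43319 = -39959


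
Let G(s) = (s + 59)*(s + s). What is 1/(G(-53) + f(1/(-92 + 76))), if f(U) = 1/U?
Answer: -1/652 ≈ -0.0015337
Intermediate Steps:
G(s) = 2*s*(59 + s) (G(s) = (59 + s)*(2*s) = 2*s*(59 + s))
1/(G(-53) + f(1/(-92 + 76))) = 1/(2*(-53)*(59 - 53) + 1/(1/(-92 + 76))) = 1/(2*(-53)*6 + 1/(1/(-16))) = 1/(-636 + 1/(-1/16)) = 1/(-636 - 16) = 1/(-652) = -1/652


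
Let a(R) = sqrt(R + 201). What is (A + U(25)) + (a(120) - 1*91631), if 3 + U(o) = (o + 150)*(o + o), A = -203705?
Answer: -286589 + sqrt(321) ≈ -2.8657e+5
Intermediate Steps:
U(o) = -3 + 2*o*(150 + o) (U(o) = -3 + (o + 150)*(o + o) = -3 + (150 + o)*(2*o) = -3 + 2*o*(150 + o))
a(R) = sqrt(201 + R)
(A + U(25)) + (a(120) - 1*91631) = (-203705 + (-3 + 2*25**2 + 300*25)) + (sqrt(201 + 120) - 1*91631) = (-203705 + (-3 + 2*625 + 7500)) + (sqrt(321) - 91631) = (-203705 + (-3 + 1250 + 7500)) + (-91631 + sqrt(321)) = (-203705 + 8747) + (-91631 + sqrt(321)) = -194958 + (-91631 + sqrt(321)) = -286589 + sqrt(321)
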